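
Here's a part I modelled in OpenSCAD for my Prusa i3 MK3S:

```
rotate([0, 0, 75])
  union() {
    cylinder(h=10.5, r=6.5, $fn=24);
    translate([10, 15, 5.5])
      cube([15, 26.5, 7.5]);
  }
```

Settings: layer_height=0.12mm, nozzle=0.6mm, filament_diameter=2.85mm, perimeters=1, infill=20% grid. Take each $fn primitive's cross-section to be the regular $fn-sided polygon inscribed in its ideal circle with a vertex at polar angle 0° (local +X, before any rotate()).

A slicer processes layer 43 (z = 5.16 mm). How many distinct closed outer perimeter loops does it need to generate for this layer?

At z = 5.16 mm: the r=6.5 cylinder gives a regular 24-gon of circumradius 6.5 (constant along its height); the cube at (10, 15) is absent (z outside [5.5, 13]); Combining (union): only the r=6.5 cylinder is present, so the union is just that shape — 1 connected region; (whole slice rotated 75° about Z — lengths, areas and connectivity unchanged). The result has 1 disconnected region.

1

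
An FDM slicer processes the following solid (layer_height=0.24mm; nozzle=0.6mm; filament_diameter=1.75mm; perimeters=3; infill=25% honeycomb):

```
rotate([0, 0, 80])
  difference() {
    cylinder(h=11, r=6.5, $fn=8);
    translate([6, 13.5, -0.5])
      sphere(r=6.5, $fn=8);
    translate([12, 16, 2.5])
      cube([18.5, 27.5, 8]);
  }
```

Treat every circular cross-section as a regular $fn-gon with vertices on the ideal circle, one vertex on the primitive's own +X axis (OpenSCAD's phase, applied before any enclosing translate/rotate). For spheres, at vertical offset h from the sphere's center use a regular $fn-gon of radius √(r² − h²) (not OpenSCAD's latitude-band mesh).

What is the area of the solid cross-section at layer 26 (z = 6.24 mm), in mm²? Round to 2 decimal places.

119.50 mm²

At z = 6.24 mm: the r=6.5 cylinder contributes a regular 8-gon of circumradius 6.5 (area = (8/2)·6.500²·sin(360°/8) = 119.50 mm²); the sphere at (6, 13.5) is not intersected at this z (|z−center|=6.740 > r=6.5); the cube at (12, 16) is present — its section is the full 18.5×27.5 rectangle (area 508.75 mm²); Taking the first minus the rest: starting from the r=6.5 cylinder (119.50 mm²), the 18.5×27.5 cube at (12, 16) misses the remaining region (no effect) — area = 119.50 mm²; (rotated 80° about Z; rotation is an isometry so areas/perimeters/island counts are preserved). Overall, the cross-section is a single solid region. Net area = 119.50 mm².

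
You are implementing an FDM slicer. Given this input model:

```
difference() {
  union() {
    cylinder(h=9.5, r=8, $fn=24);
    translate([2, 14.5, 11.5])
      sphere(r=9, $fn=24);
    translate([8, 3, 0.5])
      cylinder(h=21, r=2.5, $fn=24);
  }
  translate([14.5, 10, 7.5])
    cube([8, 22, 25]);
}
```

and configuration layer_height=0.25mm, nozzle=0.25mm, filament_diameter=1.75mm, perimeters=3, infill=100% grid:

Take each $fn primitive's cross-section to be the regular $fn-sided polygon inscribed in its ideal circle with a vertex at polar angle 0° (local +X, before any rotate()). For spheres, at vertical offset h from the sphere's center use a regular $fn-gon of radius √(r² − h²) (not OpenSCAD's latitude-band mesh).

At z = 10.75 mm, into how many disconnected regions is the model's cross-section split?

At z = 10.75 mm: the cylinder is absent (z outside [0, 9.5]); the sphere at (2, 14.5): section is a regular 24-gon, circumradius = √(r²−h²) = √(9²−0.75²) = 8.969; the r=2.5 cylinder at (8, 3) gives a regular 24-gon of circumradius 2.5 (constant along its height); Merging all regions: the 2 present regions are separate (no shared area or edge), so areas and boundary lengths simply add and each stays a separate island — 2 connected regions; the 8×22 cube at (14.5, 10) contributes its full rectangle; Taking the first minus the rest: starting from that combined region, the 8×22 cube at (14.5, 10) misses the remaining region (no effect) — 2 connected regions. The result has 2 disconnected regions.

2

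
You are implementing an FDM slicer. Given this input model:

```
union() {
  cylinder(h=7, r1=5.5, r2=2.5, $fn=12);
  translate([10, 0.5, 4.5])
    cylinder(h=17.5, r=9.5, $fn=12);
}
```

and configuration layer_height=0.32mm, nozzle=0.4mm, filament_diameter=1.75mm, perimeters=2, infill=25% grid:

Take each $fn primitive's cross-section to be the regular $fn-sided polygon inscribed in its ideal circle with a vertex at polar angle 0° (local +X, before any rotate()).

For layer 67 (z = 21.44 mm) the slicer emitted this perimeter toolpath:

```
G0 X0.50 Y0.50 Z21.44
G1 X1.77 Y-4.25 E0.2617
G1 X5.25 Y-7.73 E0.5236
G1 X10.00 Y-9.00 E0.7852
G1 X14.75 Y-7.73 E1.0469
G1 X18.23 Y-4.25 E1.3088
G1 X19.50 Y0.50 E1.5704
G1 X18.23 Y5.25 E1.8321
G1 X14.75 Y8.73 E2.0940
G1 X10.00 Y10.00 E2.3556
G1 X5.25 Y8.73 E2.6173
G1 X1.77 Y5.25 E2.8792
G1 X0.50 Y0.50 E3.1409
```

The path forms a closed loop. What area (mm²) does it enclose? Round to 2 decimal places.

270.84 mm²

Apply the shoelace formula to the sequence of (X, Y) vertices; enclosed area = 270.84 mm².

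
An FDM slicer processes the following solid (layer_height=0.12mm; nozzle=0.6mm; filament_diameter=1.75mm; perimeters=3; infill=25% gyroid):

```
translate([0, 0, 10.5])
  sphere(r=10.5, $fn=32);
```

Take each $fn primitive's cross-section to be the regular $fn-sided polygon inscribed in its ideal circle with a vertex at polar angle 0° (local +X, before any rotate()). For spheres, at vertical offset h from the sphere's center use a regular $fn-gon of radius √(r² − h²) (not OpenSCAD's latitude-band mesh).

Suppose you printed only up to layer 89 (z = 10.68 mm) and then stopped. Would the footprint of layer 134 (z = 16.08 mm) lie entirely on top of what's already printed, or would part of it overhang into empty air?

Compare the two slices. At z = 10.68: the r=10.5 sphere slices to a regular 32-gon of circumradius 10.498 (√(r²−h²) with h=0.18 from center) (area = (32/2)·10.498²·sin(360°/32) = 344.04 mm²). At z = 16.08: the sphere: section is a regular 32-gon, circumradius = √(r²−h²) = √(10.5²−5.58²) = 8.895 (area = (32/2)·8.895²·sin(360°/32) = 246.95 mm²). Checking containment: the cross-section at z = 16.08 is a subset of the cross-section at z = 10.68.

entirely on top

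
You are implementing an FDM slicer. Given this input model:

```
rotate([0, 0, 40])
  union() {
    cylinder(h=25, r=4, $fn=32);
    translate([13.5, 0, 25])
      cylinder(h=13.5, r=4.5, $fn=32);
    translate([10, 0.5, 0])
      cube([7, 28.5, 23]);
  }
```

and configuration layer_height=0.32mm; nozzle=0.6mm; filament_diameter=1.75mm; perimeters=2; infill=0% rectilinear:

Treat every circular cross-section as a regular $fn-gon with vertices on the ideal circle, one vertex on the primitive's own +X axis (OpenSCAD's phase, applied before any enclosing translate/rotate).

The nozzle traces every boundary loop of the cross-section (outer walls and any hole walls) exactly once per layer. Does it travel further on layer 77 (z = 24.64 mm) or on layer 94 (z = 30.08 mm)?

Layer 77 (z = 24.64): the cylinder: section is a regular 32-gon, circumradius r=4 (perimeter = 2·32·4.000·sin(180°/32) = 25.09 mm); the cylinder at (13.5, 0) is not intersected at this z (z outside [25, 38.5]); the cube at (10, 0.5) is not intersected at this z (z outside [0, 23]); Taking the union: only the r=4 cylinder is present, so the union is just that shape — boundary = 25.09 mm; (rotated 40° about Z; rotation is an isometry so areas/perimeters/island counts are preserved). So its perimeter = 25.09 mm. Layer 94 (z = 30.08): the cylinder is not intersected at this z (z outside [0, 25]); the r=4.5 cylinder at (13.5, 0) contributes a regular 32-gon of circumradius 4.5 (perimeter = 2·32·4.500·sin(180°/32) = 28.23 mm); the cube at (10, 0.5) does not reach this height (z outside [0, 23]); Combining (union): only the r=4.5 cylinder at (13.5, 0) is present, so the union is just that shape — boundary = 28.23 mm; (rotated 40° about Z; rotation is an isometry so areas/perimeters/island counts are preserved). So its perimeter = 28.23 mm. Layer 94 is larger (28.23 vs 25.09 mm).

layer 94 (z = 30.08 mm)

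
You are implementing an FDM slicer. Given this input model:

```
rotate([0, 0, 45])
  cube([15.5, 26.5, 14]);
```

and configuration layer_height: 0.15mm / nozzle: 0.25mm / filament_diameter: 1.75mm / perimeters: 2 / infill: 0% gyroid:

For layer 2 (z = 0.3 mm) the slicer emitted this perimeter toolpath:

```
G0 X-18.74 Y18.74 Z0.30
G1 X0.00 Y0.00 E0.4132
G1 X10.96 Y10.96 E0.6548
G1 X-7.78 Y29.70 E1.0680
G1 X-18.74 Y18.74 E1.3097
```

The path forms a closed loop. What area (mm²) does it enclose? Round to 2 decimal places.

410.78 mm²

Apply the shoelace formula to the sequence of (X, Y) vertices; enclosed area = 410.78 mm².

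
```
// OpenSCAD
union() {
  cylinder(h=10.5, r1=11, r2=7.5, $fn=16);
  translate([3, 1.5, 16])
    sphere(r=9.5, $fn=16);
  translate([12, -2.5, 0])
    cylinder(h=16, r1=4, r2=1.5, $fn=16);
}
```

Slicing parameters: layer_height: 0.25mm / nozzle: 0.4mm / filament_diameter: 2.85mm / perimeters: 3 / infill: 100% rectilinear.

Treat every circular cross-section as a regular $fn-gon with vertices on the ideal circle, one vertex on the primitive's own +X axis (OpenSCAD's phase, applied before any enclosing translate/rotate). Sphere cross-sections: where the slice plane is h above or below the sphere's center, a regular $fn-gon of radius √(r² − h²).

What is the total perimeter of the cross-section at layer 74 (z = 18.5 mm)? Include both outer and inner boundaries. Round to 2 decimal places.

57.22 mm

At z = 18.5 mm: the cone is absent (z outside [0, 10.5]); the sphere at (3, 1.5): section is a regular 16-gon, circumradius = √(r²−h²) = √(9.5²−2.5²) = 9.165 (perimeter = 2·16·9.165·sin(180°/16) = 57.22 mm); the cone at (12, -2.5) does not reach this height (z outside [0, 16]); Combining (union): only the r=9.5 sphere at (3, 1.5) is present, so the union is just that shape — boundary = 57.22 mm. Overall, the cross-section is a single solid region. Total boundary length (outer) = 57.22 mm.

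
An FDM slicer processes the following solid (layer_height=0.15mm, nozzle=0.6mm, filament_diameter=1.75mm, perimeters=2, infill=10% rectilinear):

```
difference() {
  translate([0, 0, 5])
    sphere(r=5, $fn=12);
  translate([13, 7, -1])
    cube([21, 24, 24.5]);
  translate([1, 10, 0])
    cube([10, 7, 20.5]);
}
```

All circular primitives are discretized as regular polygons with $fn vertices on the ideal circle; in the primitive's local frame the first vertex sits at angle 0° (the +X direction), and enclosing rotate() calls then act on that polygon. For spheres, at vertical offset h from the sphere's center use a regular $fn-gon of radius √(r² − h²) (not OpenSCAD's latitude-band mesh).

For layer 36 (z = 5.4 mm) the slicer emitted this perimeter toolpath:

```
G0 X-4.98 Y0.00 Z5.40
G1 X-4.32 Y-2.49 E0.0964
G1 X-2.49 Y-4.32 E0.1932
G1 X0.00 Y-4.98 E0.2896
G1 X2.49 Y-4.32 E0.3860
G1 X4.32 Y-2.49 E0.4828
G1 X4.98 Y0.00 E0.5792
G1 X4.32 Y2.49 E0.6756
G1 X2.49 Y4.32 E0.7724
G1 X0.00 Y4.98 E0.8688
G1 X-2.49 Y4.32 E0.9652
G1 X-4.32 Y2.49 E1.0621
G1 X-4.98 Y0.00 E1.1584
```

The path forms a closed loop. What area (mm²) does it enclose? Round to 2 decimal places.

Apply the shoelace formula to the sequence of (X, Y) vertices; enclosed area = 74.53 mm².

74.53 mm²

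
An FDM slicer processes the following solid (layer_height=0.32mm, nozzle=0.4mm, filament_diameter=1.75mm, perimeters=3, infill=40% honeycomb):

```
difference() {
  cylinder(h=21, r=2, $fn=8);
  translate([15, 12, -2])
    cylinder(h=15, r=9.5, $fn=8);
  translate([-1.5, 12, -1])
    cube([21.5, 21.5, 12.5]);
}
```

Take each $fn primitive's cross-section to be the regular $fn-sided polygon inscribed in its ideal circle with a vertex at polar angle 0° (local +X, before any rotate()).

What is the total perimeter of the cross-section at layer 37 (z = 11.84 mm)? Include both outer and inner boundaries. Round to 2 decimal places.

At z = 11.84 mm: the r=2 cylinder contributes a regular 8-gon of circumradius 2 (perimeter = 2·8·2.000·sin(180°/8) = 12.25 mm); the cylinder at (15, 12): section is a regular 8-gon, circumradius r=9.5 (perimeter = 2·8·9.500·sin(180°/8) = 58.17 mm); the cube at (-1.5, 12) is absent (z outside [-1, 11.5]); After the difference (first − rest): starting from the r=2 cylinder, the r=9.5 cylinder at (15, 12) misses the remaining region (no effect) — boundary = 12.25 mm. Overall, the cross-section is a single solid region. Total boundary length (outer) = 12.25 mm.

12.25 mm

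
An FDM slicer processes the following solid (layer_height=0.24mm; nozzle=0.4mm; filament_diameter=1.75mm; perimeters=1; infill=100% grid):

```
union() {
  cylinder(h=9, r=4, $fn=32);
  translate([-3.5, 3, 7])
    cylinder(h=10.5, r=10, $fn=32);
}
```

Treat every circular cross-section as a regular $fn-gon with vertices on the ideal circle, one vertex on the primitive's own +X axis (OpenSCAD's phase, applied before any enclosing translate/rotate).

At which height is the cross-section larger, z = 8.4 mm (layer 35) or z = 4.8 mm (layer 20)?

layer 35 (z = 8.4 mm)

Layer 35 (z = 8.4): the cylinder: section is a regular 32-gon, circumradius r=4 (area = (32/2)·4.000²·sin(360°/32) = 49.94 mm²); the cylinder at (-3.5, 3): section is a regular 32-gon, circumradius r=10 (area = (32/2)·10.000²·sin(360°/32) = 312.14 mm²); Taking the union: the r=4 cylinder lies entirely inside the r=10 cylinder at (-3.5, 3), so the union is just the r=10 cylinder at (-3.5, 3) — area = 312.14 mm². So its area = 312.14 mm². Layer 20 (z = 4.8): the cylinder: section is a regular 32-gon, circumradius r=4 (area = (32/2)·4.000²·sin(360°/32) = 49.94 mm²); the cylinder at (-3.5, 3) is not intersected at this z (z outside [7, 17.5]); Merging all regions: only the r=4 cylinder is present, so the union is just that shape — area = 49.94 mm². So its area = 49.94 mm². Layer 35 is larger (312.14 vs 49.94 mm²).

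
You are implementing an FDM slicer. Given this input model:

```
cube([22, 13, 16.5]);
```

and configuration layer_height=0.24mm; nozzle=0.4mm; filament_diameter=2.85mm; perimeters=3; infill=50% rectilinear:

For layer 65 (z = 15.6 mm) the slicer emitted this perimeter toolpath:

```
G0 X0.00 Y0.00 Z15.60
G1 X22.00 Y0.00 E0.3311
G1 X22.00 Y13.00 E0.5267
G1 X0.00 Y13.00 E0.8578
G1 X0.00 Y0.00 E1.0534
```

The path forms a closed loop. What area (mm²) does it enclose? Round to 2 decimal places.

286.00 mm²

Apply the shoelace formula to the sequence of (X, Y) vertices; enclosed area = 286.00 mm².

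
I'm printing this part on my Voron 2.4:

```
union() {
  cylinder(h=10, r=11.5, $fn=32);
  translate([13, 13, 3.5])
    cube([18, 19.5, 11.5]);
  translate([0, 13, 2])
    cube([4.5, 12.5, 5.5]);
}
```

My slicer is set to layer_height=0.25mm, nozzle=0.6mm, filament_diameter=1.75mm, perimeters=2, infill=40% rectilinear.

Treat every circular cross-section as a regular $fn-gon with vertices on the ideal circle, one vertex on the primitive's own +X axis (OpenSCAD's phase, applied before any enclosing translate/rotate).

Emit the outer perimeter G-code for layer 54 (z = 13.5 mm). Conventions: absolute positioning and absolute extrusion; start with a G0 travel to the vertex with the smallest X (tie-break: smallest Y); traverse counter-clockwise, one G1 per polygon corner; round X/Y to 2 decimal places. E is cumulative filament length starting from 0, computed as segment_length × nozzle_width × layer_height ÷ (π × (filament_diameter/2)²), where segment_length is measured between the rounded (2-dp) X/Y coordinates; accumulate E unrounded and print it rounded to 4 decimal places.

G0 X13.00 Y13.00 Z13.50
G1 X31.00 Y13.00 E1.1225
G1 X31.00 Y32.50 E2.3386
G1 X13.00 Y32.50 E3.4611
G1 X13.00 Y13.00 E4.6772

At z = 13.5 mm: the cylinder is absent (z outside [0, 10]); the 18×19.5 cube at (13, 13) contributes its full rectangle; the cube at (0, 13) is not intersected at this z (z outside [2, 7.5]); Merging all regions: only the 18×19.5 cube at (13, 13) is present, so the union is just that shape — 1 connected region. The outline is a single polygon with 4 vertices. Extrusion per mm of travel: 0.6 × 0.25 / (π × 0.875²) = 0.062363. Accumulating E over each segment gives final E = 4.6772.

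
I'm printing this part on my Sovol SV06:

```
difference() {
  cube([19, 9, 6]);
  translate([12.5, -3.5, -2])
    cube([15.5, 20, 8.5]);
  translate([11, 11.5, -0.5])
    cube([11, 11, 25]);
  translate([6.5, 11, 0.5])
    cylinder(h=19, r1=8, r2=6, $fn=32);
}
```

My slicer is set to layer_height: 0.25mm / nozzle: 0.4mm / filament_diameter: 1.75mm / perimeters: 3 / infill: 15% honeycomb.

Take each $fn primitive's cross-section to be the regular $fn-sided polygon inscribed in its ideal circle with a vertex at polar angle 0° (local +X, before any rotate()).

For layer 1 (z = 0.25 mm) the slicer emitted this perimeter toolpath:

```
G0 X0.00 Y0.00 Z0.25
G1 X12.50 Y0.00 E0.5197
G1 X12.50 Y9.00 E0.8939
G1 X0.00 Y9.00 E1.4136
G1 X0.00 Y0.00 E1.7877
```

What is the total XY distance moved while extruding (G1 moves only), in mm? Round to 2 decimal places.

Sum the Euclidean lengths of each G1 segment: total = 43.00 mm.

43.00 mm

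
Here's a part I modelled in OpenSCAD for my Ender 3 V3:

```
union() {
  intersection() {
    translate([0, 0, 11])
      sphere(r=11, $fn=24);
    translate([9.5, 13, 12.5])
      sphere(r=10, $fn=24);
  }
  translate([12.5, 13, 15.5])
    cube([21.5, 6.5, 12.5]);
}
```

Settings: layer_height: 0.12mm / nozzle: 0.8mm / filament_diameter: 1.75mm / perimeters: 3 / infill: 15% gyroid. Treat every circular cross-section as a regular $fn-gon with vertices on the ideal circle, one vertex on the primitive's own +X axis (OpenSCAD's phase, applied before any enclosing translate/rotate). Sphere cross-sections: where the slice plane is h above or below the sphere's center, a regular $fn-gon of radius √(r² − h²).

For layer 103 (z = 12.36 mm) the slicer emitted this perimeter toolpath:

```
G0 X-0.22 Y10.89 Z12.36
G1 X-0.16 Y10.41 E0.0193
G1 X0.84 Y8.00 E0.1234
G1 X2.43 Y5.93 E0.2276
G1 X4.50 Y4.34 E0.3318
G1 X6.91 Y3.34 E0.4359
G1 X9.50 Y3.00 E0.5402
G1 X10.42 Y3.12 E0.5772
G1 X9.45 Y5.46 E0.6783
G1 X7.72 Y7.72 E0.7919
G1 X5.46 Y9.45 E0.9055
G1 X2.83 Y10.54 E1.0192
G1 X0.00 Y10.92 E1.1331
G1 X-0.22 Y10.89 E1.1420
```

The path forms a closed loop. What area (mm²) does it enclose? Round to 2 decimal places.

42.19 mm²

Apply the shoelace formula to the sequence of (X, Y) vertices; enclosed area = 42.19 mm².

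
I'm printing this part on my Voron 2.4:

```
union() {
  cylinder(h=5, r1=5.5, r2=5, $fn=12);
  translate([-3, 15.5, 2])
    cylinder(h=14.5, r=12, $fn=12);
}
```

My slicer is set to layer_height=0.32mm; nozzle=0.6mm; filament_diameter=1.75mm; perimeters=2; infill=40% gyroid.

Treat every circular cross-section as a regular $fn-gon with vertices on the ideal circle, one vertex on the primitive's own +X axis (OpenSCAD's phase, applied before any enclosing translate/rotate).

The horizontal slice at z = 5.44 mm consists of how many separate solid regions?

At z = 5.44 mm: the cone does not reach this height (z outside [0, 5]); the r=12 cylinder at (-3, 15.5) gives a regular 12-gon of circumradius 12 (constant along its height); Merging all regions: only the r=12 cylinder at (-3, 15.5) is present, so the union is just that shape — 1 connected region. The result has 1 disconnected region.

1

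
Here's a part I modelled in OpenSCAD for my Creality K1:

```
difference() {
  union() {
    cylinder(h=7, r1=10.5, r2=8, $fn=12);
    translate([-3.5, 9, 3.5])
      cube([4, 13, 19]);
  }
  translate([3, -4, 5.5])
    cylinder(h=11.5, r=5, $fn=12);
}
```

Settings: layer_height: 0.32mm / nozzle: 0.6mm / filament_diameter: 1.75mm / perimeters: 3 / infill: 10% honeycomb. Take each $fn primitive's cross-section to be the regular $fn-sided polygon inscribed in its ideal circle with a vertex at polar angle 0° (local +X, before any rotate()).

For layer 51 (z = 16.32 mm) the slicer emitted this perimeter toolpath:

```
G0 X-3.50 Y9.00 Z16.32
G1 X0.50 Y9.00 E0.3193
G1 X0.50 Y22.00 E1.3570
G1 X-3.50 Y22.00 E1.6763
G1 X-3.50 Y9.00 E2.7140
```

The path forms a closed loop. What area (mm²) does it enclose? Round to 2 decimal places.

Apply the shoelace formula to the sequence of (X, Y) vertices; enclosed area = 52.00 mm².

52.00 mm²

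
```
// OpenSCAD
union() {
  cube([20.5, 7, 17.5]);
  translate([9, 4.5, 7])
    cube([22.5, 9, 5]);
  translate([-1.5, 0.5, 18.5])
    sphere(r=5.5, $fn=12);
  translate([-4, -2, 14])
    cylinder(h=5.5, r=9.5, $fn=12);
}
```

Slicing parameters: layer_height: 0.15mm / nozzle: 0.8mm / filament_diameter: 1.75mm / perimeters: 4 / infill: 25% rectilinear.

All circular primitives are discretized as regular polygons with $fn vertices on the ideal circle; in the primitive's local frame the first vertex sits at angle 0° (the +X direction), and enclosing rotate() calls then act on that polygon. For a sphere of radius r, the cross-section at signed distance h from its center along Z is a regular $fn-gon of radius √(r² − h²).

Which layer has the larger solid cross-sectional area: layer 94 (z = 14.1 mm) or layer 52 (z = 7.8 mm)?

Layer 94 (z = 14.1): the cube (footprint 20.5×7) is included at this height (area 143.50 mm²); the cube at (9, 4.5) does not reach this height (z outside [7, 12]); the r=5.5 sphere at (-1.5, 0.5) contributes a regular 12-gon of circumradius √(5.5²−4.4²) = 3.300 (area = (12/2)·3.300²·sin(360°/12) = 32.67 mm²); the r=9.5 cylinder at (-4, -2) gives a regular 12-gon of circumradius 9.5 (constant along its height) (area = (12/2)·9.500²·sin(360°/12) = 270.75 mm²); Combining (union): the regions partially overlap — summed areas 446.92 mm² minus the doubly-counted overlap 54.04 mm² gives 392.88 mm² — area = 392.88 mm². So its area = 392.88 mm². Layer 52 (z = 7.8): the cube (footprint 20.5×7) is included at this height (area 143.50 mm²); the cube at (9, 4.5) (footprint 22.5×9) is included at this height (area 202.50 mm²); the sphere at (-1.5, 0.5) is not intersected at this z (|z−center|=10.700 > r=5.5); the cylinder at (-4, -2) is not intersected at this z (z outside [14, 19.5]); Taking the union: the regions partially overlap — summed areas 346.00 mm² minus the doubly-counted overlap 28.75 mm² gives 317.25 mm² — area = 317.25 mm². So its area = 317.25 mm². Layer 94 is larger (392.88 vs 317.25 mm²).

layer 94 (z = 14.1 mm)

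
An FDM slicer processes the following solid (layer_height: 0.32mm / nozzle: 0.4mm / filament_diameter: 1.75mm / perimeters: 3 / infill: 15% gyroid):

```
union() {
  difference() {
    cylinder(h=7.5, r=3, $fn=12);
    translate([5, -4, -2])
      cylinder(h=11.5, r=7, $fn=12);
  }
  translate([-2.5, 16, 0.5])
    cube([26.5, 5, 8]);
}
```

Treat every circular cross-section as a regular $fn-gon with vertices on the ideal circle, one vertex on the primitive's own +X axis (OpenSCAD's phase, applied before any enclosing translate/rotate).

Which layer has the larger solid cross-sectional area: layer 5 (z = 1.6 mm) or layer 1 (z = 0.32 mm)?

Layer 5 (z = 1.6): the r=3 cylinder gives a regular 12-gon of circumradius 3 (constant along its height) (area = (12/2)·3.000²·sin(360°/12) = 27.00 mm²); the cylinder at (5, -4): section is a regular 12-gon, circumradius r=7 (area = (12/2)·7.000²·sin(360°/12) = 147.00 mm²); Taking the first minus the rest: starting from the r=3 cylinder (27.00 mm²), the r=7 cylinder at (5, -4) partially overlaps it — only the 14.83 mm² overlap (of its 147.00 mm²) is removed, clipping the outline — area = 12.17 mm²; the cube at (-2.5, 16) is present — its section is the full 26.5×5 rectangle (area 132.50 mm²); Combining (union): the 2 present regions are separate (no shared area or edge), so areas and boundary lengths simply add and each stays a separate island — area = 144.67 mm². So its area = 144.67 mm². Layer 1 (z = 0.32): the cylinder: section is a regular 12-gon, circumradius r=3 (area = (12/2)·3.000²·sin(360°/12) = 27.00 mm²); the r=7 cylinder at (5, -4) gives a regular 12-gon of circumradius 7 (constant along its height) (area = (12/2)·7.000²·sin(360°/12) = 147.00 mm²); Subtracting the remaining from the first: starting from the r=3 cylinder (27.00 mm²), the r=7 cylinder at (5, -4) partially overlaps it — only the 14.83 mm² overlap (of its 147.00 mm²) is removed, clipping the outline — area = 12.17 mm²; the cube at (-2.5, 16) is absent (z outside [0.5, 8.5]); Combining (union): only that combined region is present, so the union is just that shape — area = 12.17 mm². So its area = 12.17 mm². Layer 5 is larger (144.67 vs 12.17 mm²).

layer 5 (z = 1.6 mm)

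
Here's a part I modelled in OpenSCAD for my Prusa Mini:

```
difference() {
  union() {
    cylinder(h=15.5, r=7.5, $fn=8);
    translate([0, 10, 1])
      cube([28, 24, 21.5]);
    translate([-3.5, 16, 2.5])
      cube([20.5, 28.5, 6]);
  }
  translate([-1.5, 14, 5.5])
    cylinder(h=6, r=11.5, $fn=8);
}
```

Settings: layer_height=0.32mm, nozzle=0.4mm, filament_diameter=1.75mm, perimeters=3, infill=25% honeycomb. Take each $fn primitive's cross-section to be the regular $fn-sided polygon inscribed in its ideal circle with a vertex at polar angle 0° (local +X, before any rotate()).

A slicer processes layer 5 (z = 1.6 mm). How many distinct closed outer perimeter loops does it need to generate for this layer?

At z = 1.6 mm: the r=7.5 cylinder contributes a regular 8-gon of circumradius 7.5; the 28×24 cube at (0, 10) contributes its full rectangle; the cube at (-3.5, 16) is not intersected at this z (z outside [2.5, 8.5]); Merging all regions: the 2 present regions are separate (no shared area or edge), so areas and boundary lengths simply add and each stays a separate island — 2 connected regions; the cylinder at (-1.5, 14) does not reach this height (z outside [5.5, 11.5]); After the difference (first − rest): none of the subtracted shapes is present at this height, so the result so far is unchanged — 2 connected regions. The result has 2 disconnected regions.

2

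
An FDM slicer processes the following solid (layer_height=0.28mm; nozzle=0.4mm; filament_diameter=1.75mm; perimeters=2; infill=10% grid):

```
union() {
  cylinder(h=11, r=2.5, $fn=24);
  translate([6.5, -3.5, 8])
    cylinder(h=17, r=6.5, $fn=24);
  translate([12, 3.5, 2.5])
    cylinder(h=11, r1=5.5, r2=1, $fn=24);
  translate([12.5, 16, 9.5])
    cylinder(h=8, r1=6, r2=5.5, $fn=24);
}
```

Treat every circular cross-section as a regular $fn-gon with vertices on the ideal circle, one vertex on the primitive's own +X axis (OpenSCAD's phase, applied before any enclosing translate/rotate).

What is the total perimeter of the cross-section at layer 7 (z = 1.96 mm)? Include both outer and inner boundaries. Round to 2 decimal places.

15.66 mm

At z = 1.96 mm: the cylinder: section is a regular 24-gon, circumradius r=2.5 (perimeter = 2·24·2.500·sin(180°/24) = 15.66 mm); the cylinder at (6.5, -3.5) is not intersected at this z (z outside [8, 25]); the cone at (12, 3.5) is absent (z outside [2.5, 13.5]); the cone at (12.5, 16) is absent (z outside [9.5, 17.5]); Taking the union: only the r=2.5 cylinder is present, so the union is just that shape — boundary = 15.66 mm. Overall, the cross-section is a single solid region. Total boundary length (outer) = 15.66 mm.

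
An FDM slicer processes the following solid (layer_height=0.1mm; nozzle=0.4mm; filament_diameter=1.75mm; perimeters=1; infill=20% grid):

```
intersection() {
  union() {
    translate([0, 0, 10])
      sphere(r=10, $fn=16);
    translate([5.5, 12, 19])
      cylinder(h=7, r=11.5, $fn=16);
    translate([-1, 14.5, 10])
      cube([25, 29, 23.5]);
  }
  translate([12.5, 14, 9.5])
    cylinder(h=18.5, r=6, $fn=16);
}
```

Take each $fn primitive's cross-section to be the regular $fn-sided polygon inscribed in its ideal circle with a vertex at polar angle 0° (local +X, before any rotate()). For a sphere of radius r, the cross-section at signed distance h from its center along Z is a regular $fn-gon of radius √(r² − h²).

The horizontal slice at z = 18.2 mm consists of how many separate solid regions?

At z = 18.2 mm: the r=10 sphere slices to a regular 16-gon of circumradius 5.724 (√(r²−h²) with h=8.2 from center); the cylinder at (5.5, 12) is absent (z outside [19, 26]); the cube at (-1, 14.5) is present — its section is the full 25×29 rectangle; Combining (union): the 2 present regions are separate (no shared area or edge), so areas and boundary lengths simply add and each stays a separate island — 2 connected regions; the r=6 cylinder at (12.5, 14) gives a regular 16-gon of circumradius 6 (constant along its height); After intersecting: the r=6 cylinder at (12.5, 14) partially overlaps the result so far; clipping to the common part keeps 49.16 mm² — 1 connected region. The result has 1 disconnected region.

1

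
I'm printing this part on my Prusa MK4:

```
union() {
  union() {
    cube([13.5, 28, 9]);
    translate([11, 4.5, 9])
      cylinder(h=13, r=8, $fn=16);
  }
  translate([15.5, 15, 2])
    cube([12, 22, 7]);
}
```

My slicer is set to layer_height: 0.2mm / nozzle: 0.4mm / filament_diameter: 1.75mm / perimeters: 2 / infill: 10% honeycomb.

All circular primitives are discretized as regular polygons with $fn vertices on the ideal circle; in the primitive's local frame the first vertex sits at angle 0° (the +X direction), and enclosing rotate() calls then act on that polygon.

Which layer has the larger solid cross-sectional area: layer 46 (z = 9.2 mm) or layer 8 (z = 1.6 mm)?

layer 8 (z = 1.6 mm)

Layer 46 (z = 9.2): the cube is not intersected at this z (z outside [0, 9]); the cylinder at (11, 4.5): section is a regular 16-gon, circumradius r=8 (area = (16/2)·8.000²·sin(360°/16) = 195.93 mm²); Combining (union): only the r=8 cylinder at (11, 4.5) is present, so the union is just that shape — area = 195.93 mm²; the cube at (15.5, 15) does not reach this height (z outside [2, 9]); Combining (union): only the result so far is present, so the union is just that shape — area = 195.93 mm². So its area = 195.93 mm². Layer 8 (z = 1.6): the 13.5×28 cube contributes its full rectangle (area 378.00 mm²); the cylinder at (11, 4.5) does not reach this height (z outside [9, 22]); Combining (union): only the 13.5×28 cube is present, so the union is just that shape — area = 378.00 mm²; the cube at (15.5, 15) does not reach this height (z outside [2, 9]); Combining (union): only the result so far is present, so the union is just that shape — area = 378.00 mm². So its area = 378.00 mm². Layer 8 is larger (378.00 vs 195.93 mm²).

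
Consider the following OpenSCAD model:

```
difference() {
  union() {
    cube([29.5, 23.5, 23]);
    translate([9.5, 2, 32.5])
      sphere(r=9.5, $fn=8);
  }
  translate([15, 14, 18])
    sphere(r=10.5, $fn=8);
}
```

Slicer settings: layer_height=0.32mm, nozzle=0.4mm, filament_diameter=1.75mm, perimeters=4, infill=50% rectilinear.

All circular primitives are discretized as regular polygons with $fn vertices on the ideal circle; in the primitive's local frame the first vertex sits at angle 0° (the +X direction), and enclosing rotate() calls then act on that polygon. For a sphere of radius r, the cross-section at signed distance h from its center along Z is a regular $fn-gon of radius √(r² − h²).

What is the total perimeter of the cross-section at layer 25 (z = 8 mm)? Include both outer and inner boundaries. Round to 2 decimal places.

At z = 8 mm: the 29.5×23.5 cube contributes its full rectangle (perimeter 106.00 mm); the sphere at (9.5, 2) is absent (|z−center|=24.500 > r=9.5); Merging all regions: only the 29.5×23.5 cube is present, so the union is just that shape — boundary = 106.00 mm; the r=10.5 sphere at (15, 14) slices to a regular 8-gon of circumradius 3.202 (√(r²−h²) with h=10 from center) (perimeter = 2·8·3.202·sin(180°/8) = 19.60 mm); After the difference (first − rest): starting from that combined region, the r=10.5 sphere at (15, 14) lies wholly inside it (removes its full 28.99 mm² and its 19.60 mm outline becomes a hole wall) — boundary (outer + 1 inner loop) = 125.60 mm. Overall, the cross-section is one region with 1 hole. Total boundary length (outer + inner) = 125.60 mm.

125.60 mm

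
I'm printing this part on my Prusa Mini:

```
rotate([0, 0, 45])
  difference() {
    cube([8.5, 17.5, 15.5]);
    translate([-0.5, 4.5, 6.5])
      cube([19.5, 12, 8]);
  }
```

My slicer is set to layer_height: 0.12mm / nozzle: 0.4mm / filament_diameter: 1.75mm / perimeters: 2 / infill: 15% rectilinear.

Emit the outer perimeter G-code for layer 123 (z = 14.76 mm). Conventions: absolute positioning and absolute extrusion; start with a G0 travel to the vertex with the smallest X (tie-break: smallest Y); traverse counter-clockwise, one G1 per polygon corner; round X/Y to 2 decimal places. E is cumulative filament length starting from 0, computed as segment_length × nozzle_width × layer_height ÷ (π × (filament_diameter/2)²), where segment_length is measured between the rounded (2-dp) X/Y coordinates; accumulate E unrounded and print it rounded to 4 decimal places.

At z = 14.76 mm: the 8.5×17.5 cube contributes its full rectangle; the cube at (-0.5, 4.5) does not reach this height (z outside [6.5, 14.5]); After the difference (first − rest): none of the subtracted shapes is present at this height, so the 8.5×17.5 cube is unchanged — 1 connected region; (rotated 45° about Z; rotation is an isometry so areas/perimeters/island counts are preserved). The outline is a single polygon with 4 vertices. Extrusion per mm of travel: 0.4 × 0.12 / (π × 0.875²) = 0.019956. Accumulating E over each segment gives final E = 1.0374.

G0 X-12.37 Y12.37 Z14.76
G1 X0.00 Y0.00 E0.3491
G1 X6.01 Y6.01 E0.5187
G1 X-6.36 Y18.38 E0.8678
G1 X-12.37 Y12.37 E1.0374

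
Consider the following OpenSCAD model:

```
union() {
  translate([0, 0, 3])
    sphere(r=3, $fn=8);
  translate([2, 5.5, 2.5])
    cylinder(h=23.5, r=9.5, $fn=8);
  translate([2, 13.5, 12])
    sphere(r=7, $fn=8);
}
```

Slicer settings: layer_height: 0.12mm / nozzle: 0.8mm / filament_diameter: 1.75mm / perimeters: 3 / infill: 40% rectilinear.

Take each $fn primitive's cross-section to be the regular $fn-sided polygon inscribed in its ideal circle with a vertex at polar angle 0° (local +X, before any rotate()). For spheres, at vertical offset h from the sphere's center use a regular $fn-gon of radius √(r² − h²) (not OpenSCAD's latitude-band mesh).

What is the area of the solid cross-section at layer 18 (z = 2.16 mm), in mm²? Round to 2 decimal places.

23.46 mm²

At z = 2.16 mm: the r=3 sphere contributes a regular 8-gon of circumradius √(3²−0.84²) = 2.880 (area = (8/2)·2.880²·sin(360°/8) = 23.46 mm²); the cylinder at (2, 5.5) is absent (z outside [2.5, 26]); the sphere at (2, 13.5) is absent (|z−center|=9.840 > r=7); Taking the union: only the r=3 sphere is present, so the union is just that shape — area = 23.46 mm². Overall, the cross-section is a single solid region. Net area = 23.46 mm².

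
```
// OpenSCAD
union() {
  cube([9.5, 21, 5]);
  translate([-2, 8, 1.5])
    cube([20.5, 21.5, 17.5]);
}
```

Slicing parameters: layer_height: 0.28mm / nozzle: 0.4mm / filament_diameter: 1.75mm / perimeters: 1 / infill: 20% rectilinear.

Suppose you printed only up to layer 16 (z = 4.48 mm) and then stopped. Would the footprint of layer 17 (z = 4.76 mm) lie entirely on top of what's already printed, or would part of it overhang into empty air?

entirely on top

Compare the two slices. At z = 4.48: the cube is present — its section is the full 9.5×21 rectangle (area 199.50 mm²); the cube at (-2, 8) is present — its section is the full 20.5×21.5 rectangle (area 440.75 mm²); Combining (union): the regions partially overlap — summed areas 640.25 mm² minus the doubly-counted overlap 123.50 mm² gives 516.75 mm² — area = 516.75 mm². At z = 4.76: the 9.5×21 cube contributes its full rectangle (area 199.50 mm²); the 20.5×21.5 cube at (-2, 8) contributes its full rectangle (area 440.75 mm²); Taking the union: the regions partially overlap — summed areas 640.25 mm² minus the doubly-counted overlap 123.50 mm² gives 516.75 mm² — area = 516.75 mm². Checking containment: the cross-section at z = 4.76 is a subset of the cross-section at z = 4.48.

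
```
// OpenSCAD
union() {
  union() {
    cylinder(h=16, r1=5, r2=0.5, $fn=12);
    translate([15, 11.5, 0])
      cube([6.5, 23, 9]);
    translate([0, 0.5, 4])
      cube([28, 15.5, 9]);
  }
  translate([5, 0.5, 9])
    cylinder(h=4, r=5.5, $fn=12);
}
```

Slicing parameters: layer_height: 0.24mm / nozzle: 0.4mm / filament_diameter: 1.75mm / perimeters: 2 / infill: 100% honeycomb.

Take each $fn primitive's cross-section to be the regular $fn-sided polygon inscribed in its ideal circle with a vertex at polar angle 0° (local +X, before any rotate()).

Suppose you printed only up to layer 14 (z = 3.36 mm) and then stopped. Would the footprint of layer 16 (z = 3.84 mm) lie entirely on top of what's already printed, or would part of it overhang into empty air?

Compare the two slices. At z = 3.36: the cone: at t=0.210 of its height the radius interpolates to r₁+(r₂−r₁)t = 4.055, giving a regular 12-gon of that circumradius (area = (12/2)·4.055²·sin(360°/12) = 49.33 mm²); the cube at (15, 11.5) (footprint 6.5×23) is included at this height (area 149.50 mm²); the cube at (0, 0.5) is absent (z outside [4, 13]); Merging all regions: the 2 present regions are separate (no shared area or edge), so areas and boundary lengths simply add and each stays a separate island — area = 198.83 mm²; the cylinder at (5, 0.5) does not reach this height (z outside [9, 13]); Combining (union): only the result so far is present, so the union is just that shape — area = 198.83 mm². At z = 3.84: the cone (r1=5→r2=0.5) has section circumradius 3.920 here — a regular 12-gon (area = (12/2)·3.920²·sin(360°/12) = 46.10 mm²); the cube at (15, 11.5) (footprint 6.5×23) is included at this height (area 149.50 mm²); the cube at (0, 0.5) is not intersected at this z (z outside [4, 13]); Combining (union): the 2 present regions are separate (no shared area or edge), so areas and boundary lengths simply add and each stays a separate island — area = 195.60 mm²; the cylinder at (5, 0.5) is absent (z outside [9, 13]); Merging all regions: only that combined region is present, so the union is just that shape — area = 195.60 mm². Checking containment: the cross-section at z = 3.84 is a subset of the cross-section at z = 3.36.

entirely on top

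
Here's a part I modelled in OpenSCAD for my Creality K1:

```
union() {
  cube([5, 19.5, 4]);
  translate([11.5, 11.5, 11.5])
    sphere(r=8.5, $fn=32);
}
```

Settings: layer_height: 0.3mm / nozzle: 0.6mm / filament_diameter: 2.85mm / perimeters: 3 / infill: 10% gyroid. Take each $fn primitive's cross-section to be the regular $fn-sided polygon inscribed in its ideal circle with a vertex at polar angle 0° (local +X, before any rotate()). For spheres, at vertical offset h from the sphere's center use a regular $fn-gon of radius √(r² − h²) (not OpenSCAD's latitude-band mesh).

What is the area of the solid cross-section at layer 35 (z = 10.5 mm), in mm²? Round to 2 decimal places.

222.40 mm²

At z = 10.5 mm: the cube is absent (z outside [0, 4]); the r=8.5 sphere at (11.5, 11.5) slices to a regular 32-gon of circumradius 8.441 (√(r²−h²) with h=1 from center) (area = (32/2)·8.441²·sin(360°/32) = 222.40 mm²); Taking the union: only the r=8.5 sphere at (11.5, 11.5) is present, so the union is just that shape — area = 222.40 mm². Overall, the cross-section is a single solid region. Net area = 222.40 mm².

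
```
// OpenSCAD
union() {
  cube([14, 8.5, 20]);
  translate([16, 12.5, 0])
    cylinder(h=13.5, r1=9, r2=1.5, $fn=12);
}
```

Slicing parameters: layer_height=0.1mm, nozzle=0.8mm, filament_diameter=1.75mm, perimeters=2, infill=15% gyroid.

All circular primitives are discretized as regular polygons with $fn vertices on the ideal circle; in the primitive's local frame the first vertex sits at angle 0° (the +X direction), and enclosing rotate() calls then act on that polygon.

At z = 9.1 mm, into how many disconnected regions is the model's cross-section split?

At z = 9.1 mm: the 14×8.5 cube contributes its full rectangle; the cone at (16, 12.5): at t=0.674 of its height the radius interpolates to r₁+(r₂−r₁)t = 3.944, giving a regular 12-gon of that circumradius; Taking the union: the 2 present regions are separate (no shared area or edge), so areas and boundary lengths simply add and each stays a separate island — 2 connected regions. The result has 2 disconnected regions.

2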